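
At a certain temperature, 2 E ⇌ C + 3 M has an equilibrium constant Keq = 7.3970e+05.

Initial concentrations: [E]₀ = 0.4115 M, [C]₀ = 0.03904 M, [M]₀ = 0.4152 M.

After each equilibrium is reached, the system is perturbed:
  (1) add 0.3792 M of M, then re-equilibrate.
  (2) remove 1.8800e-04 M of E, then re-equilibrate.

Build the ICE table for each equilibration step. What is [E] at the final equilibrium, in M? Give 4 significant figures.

[E]_eq = 9.6195e-04 M

Q₀ = 0.0165 vs Keq = 7.3970e+05 ⇒ Q<K, forward
Step 1:
                  E         C         M
  Initial    0.4115   0.03904    0.4152
  Change    -0.4109    0.2054    0.6163
  Equil   6.0233e-04    0.2445     1.032
  solve Keq expr → x = 0.2054; check Q = 7.3970e+05
Then add 0.3792 M of M.
Step 2:
                  E         C         M
  Initial 6.0233e-04    0.2445     1.411
  Change  3.6009e-04 -1.8005e-04 -5.4014e-04
  Equil   9.6242e-04    0.2443      1.41
  solve Keq expr → x = -1.8005e-04; check Q = 7.3970e+05
Then remove 1.8800e-04 M of E.
Step 3:
                  E         C         M
  Initial 7.7442e-04    0.2443      1.41
  Change  1.8753e-04 -9.3764e-05 -2.8129e-04
  Equil   9.6195e-04    0.2442      1.41
  solve Keq expr → x = -9.3764e-05; check Q = 7.3970e+05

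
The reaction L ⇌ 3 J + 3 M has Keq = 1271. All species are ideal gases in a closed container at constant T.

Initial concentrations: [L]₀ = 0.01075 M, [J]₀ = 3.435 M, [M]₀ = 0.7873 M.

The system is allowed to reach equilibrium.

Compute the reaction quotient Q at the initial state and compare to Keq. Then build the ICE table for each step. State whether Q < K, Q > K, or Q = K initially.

Q₀ = 1840 vs Keq = 1271 ⇒ Q>K, reverse
Step 1:
                   L          J          M
  init       0.01075      3.435     0.7873
  Δ         0.003963   -0.01189   -0.01189
  eq         0.01471      3.423     0.7754
  solve Keq expr → x = -0.003963; check Q = 1271

Q₀ = 1840; Q > K (proceeds reverse)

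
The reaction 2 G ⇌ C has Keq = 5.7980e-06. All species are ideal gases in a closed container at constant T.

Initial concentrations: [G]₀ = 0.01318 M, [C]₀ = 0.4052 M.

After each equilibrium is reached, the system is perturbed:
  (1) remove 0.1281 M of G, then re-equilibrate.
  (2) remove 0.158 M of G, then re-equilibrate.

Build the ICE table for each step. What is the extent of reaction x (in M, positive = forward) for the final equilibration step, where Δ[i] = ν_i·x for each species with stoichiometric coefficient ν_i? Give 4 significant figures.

Q₀ = 2333 vs Keq = 5.7980e-06 ⇒ Q>K, reverse
Step 1:
                    G           C
  init        0.01318      0.4052
  Δ            0.8104     -0.4052
  eq           0.8236  3.9326e-06
  solve Keq expr → x = -0.4052; check Q = 5.7980e-06
Then remove 0.1281 M of G.
Step 2:
                    G           C
  init         0.6955  3.9326e-06
  Δ        2.2564e-06 -1.1282e-06
  eq           0.6955  2.8044e-06
  solve Keq expr → x = -1.1282e-06; check Q = 5.7980e-06
Then remove 0.158 M of G.
Step 3:
                    G           C
  init         0.5375  2.8044e-06
  Δ        2.2589e-06 -1.1295e-06
  eq           0.5375  1.6749e-06
  solve Keq expr → x = -1.1295e-06; check Q = 5.7980e-06

x = -1.1295e-06 M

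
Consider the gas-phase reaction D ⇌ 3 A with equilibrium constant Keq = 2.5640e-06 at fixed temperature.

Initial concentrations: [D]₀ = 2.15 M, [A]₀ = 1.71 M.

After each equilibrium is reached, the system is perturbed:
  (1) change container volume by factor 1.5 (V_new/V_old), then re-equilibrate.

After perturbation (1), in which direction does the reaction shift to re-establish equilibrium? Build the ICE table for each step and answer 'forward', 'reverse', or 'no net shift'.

Direction: forward

Q₀ = 2.326 vs Keq = 2.5640e-06 ⇒ Q>K, reverse
Step 1:
                  D         A
  init         2.15      1.71
  Δ          0.5636    -1.691
  eq          2.714   0.01909
  solve Keq expr → x = -0.5636; check Q = 2.5640e-06
Then change container volume by factor 1.5 (V_new/V_old).
Step 2:
                  D         A
  init        1.809   0.01273
  Δ       -0.001315  0.003946
  eq          1.808   0.01667
  solve Keq expr → x = 0.001315; check Q = 2.5640e-06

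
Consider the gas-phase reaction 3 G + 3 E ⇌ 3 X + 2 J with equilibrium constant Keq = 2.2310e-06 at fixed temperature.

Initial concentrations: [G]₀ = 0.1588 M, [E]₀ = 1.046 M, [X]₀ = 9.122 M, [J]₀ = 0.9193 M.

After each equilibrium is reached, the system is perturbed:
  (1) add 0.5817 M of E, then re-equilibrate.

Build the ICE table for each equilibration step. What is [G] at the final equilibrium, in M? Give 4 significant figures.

Q₀ = 1.3997e+05 vs Keq = 2.2310e-06 ⇒ Q>K, reverse
Step 1:
                  G         E         X         J
  I          0.1588     1.046     9.122    0.9193
  C           1.378     1.378    -1.378   -0.9188
  E           1.537     2.424     7.744 4.9852e-04
  solve Keq expr → x = -0.4594; check Q = 2.2310e-06
Then add 0.5817 M of E.
Step 2:
                  G         E         X         J
  I           1.537     3.006     7.744 4.9852e-04
  C       -2.8421e-04 -2.8421e-04 2.8421e-04 1.8948e-04
  E           1.537     3.006     7.744 6.8800e-04
  solve Keq expr → x = 9.4738e-05; check Q = 2.2310e-06

[G]_eq = 1.537 M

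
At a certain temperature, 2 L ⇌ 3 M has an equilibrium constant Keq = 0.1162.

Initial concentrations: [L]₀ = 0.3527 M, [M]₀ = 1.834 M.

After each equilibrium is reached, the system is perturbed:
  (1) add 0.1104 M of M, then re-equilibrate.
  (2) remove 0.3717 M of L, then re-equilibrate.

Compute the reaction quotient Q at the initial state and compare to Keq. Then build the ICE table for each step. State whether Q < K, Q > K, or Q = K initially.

Q₀ = 49.59; Q > K (proceeds reverse)

Q₀ = 49.59 vs Keq = 0.1162 ⇒ Q>K, reverse
Step 1:
                    L           M
  I            0.3527       1.834
  C            0.8539      -1.281
  E             1.207      0.5531
  solve Keq expr → x = -0.427; check Q = 0.1162
Then add 0.1104 M of M.
Step 2:
                    L           M
  I             1.207      0.6635
  C           0.06123    -0.09184
  E             1.268      0.5716
  solve Keq expr → x = -0.03061; check Q = 0.1162
Then remove 0.3717 M of L.
Step 3:
                    L           M
  I            0.8962      0.5716
  C           0.06438    -0.09657
  E            0.9606      0.4751
  solve Keq expr → x = -0.03219; check Q = 0.1162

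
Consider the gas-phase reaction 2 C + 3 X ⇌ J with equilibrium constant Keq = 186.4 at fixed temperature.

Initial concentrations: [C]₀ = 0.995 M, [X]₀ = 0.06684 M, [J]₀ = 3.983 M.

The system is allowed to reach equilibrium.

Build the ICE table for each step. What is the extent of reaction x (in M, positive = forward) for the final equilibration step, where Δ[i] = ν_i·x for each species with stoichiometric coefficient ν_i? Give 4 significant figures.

x = -0.06298 M

Q₀ = 1.3473e+04 vs Keq = 186.4 ⇒ Q>K, reverse
Step 1:
                  C         X         J
  init        0.995   0.06684     3.983
  Δ           0.126     0.189  -0.06298
  eq          1.121    0.2558      3.92
  solve Keq expr → x = -0.06298; check Q = 186.4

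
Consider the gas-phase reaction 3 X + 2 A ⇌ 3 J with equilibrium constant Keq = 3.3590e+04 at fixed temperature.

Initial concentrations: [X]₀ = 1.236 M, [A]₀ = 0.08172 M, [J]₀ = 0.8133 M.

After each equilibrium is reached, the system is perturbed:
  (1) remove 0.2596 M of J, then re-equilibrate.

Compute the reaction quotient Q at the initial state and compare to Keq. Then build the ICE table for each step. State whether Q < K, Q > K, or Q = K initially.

Q₀ = 42.66 vs Keq = 3.3590e+04 ⇒ Q<K, forward
Step 1:
                   X          A          J
  I            1.236    0.08172     0.8133
  C          -0.1164   -0.07759     0.1164
  E             1.12   0.004129     0.9297
  solve Keq expr → x = 0.0388; check Q = 3.3590e+04
Then remove 0.2596 M of J.
Step 2:
                   X          A          J
  I             1.12   0.004129     0.6701
  C        -0.002371  -0.001581   0.002371
  E            1.117   0.002548     0.6725
  solve Keq expr → x = 7.9036e-04; check Q = 3.3590e+04

Q₀ = 42.66; Q < K (proceeds forward)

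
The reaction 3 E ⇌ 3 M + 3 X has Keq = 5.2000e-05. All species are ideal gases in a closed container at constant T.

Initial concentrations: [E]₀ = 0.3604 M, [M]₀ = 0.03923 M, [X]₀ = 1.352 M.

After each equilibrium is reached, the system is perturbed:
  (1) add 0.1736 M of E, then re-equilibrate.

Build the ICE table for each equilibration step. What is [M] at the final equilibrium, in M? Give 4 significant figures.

[M]_eq = 0.01567 M

Q₀ = 0.003187 vs Keq = 5.2000e-05 ⇒ Q>K, reverse
Step 1:
                    E           M           X
  Initial      0.3604     0.03923       1.352
  Change      0.02827    -0.02827    -0.02827
  Equil        0.3887     0.01096       1.324
  solve Keq expr → x = -0.009424; check Q = 5.2000e-05
Then add 0.1736 M of E.
Step 2:
                    E           M           X
  Initial      0.5623     0.01096       1.324
  Change    -0.004707    0.004707    0.004707
  Equil        0.5576     0.01567       1.328
  solve Keq expr → x = 0.001569; check Q = 5.2000e-05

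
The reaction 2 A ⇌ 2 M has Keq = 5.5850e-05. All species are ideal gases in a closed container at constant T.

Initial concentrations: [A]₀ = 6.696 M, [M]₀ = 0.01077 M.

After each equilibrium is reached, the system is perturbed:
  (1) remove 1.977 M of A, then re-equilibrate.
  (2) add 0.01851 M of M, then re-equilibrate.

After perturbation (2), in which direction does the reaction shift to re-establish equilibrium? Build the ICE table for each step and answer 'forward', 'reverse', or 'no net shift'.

Q₀ = 2.5870e-06 vs Keq = 5.5850e-05 ⇒ Q<K, forward
Step 1:
                   A          M
  Initial      6.696    0.01077
  Change    -0.03898    0.03898
  Equil        6.657    0.04975
  solve Keq expr → x = 0.01949; check Q = 5.5850e-05
Then remove 1.977 M of A.
Step 2:
                   A          M
  Initial       4.68    0.04975
  Change     0.01467   -0.01467
  Equil        4.695    0.03508
  solve Keq expr → x = -0.007333; check Q = 5.5850e-05
Then add 0.01851 M of M.
Step 3:
                   A          M
  Initial      4.695    0.05359
  Change     0.01837   -0.01837
  Equil        4.713    0.03522
  solve Keq expr → x = -0.009186; check Q = 5.5850e-05

Direction: reverse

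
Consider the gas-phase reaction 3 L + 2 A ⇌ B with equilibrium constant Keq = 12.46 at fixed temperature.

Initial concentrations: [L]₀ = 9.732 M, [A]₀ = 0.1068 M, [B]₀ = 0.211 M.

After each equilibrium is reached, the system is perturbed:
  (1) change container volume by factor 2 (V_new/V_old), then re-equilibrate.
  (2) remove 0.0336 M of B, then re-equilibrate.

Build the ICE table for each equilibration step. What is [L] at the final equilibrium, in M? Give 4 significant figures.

Q₀ = 0.02007 vs Keq = 12.46 ⇒ Q<K, forward
Step 1:
                  L         A         B
  I           9.732    0.1068     0.211
  C         -0.1529   -0.1019   0.05095
  E           9.579  0.004891     0.262
  solve Keq expr → x = 0.05095; check Q = 12.46
Then change container volume by factor 2 (V_new/V_old).
Step 2:
                  L         A         B
  I            4.79  0.002445     0.131
  C         0.01075  0.007169 -0.003584
  E             4.8  0.009614    0.1274
  solve Keq expr → x = -0.003584; check Q = 12.46
Then remove 0.0336 M of B.
Step 3:
                  L         A         B
  I             4.8  0.009614   0.09379
  C       -0.001996  -0.00133 6.6518e-04
  E           4.798  0.008284   0.09446
  solve Keq expr → x = 6.6518e-04; check Q = 12.46

[L]_eq = 4.798 M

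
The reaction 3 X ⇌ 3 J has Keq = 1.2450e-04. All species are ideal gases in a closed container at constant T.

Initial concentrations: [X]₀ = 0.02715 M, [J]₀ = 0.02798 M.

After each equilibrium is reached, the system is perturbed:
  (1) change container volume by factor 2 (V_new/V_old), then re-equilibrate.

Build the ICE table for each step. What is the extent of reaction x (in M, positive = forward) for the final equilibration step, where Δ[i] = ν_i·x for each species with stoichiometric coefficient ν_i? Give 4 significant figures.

x = 0 M

Q₀ = 1.095 vs Keq = 1.2450e-04 ⇒ Q>K, reverse
Step 1:
                    X           J
  I           0.02715     0.02798
  C           0.02536    -0.02536
  E           0.05251    0.002622
  solve Keq expr → x = -0.008453; check Q = 1.2450e-04
Then change container volume by factor 2 (V_new/V_old).
Step 2:
                    X           J
  I           0.02625    0.001311
  C                 0           0
  E           0.02625    0.001311
  solve Keq expr → x = 0; check Q = 1.2450e-04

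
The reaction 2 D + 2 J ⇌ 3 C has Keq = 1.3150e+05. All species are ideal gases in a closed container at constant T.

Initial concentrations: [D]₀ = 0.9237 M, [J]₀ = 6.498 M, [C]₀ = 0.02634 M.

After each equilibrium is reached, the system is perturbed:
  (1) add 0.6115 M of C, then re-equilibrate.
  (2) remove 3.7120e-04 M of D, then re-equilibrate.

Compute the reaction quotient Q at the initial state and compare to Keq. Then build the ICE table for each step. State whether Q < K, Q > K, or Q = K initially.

Q₀ = 5.0725e-07; Q < K (proceeds forward)

Q₀ = 5.0725e-07 vs Keq = 1.3150e+05 ⇒ Q<K, forward
Step 1:
                    D           J           C
  Initial      0.9237       6.498     0.02634
  Change      -0.9229     -0.9229       1.384
  Equil    8.2872e-04       5.575       1.411
  solve Keq expr → x = 0.4614; check Q = 1.3150e+05
Then add 0.6115 M of C.
Step 2:
                    D           J           C
  Initial  8.2872e-04       5.575       2.022
  Change   5.9252e-04  5.9252e-04 -8.8878e-04
  Equil      0.001421       5.576       2.021
  solve Keq expr → x = -2.9626e-04; check Q = 1.3150e+05
Then remove 3.7120e-04 M of D.
Step 3:
                    D           J           C
  Initial     0.00105       5.576       2.021
  Change   3.7052e-04  3.7052e-04 -5.5578e-04
  Equil      0.001421       5.576       2.021
  solve Keq expr → x = -1.8526e-04; check Q = 1.3150e+05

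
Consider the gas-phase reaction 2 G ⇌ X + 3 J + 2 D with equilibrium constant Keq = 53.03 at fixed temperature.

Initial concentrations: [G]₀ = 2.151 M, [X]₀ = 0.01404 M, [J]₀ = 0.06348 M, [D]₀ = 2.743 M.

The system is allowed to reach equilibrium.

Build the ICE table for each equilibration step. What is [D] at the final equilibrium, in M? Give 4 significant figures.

[D]_eq = 3.9 M

Q₀ = 5.8405e-06 vs Keq = 53.03 ⇒ Q<K, forward
Step 1:
                    G           X           J           D
  I             2.151     0.01404     0.06348       2.743
  C            -1.157      0.5784       1.735       1.157
  E            0.9942      0.5924       1.799         3.9
  solve Keq expr → x = 0.5784; check Q = 53.03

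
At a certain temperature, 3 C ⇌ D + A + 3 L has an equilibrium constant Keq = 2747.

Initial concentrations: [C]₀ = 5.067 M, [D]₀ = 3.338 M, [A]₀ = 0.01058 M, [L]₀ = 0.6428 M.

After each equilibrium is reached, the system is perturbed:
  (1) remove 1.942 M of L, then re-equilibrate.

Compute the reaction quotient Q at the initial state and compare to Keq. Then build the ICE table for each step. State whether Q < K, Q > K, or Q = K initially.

Q₀ = 7.2102e-05; Q < K (proceeds forward)

Q₀ = 7.2102e-05 vs Keq = 2747 ⇒ Q<K, forward
Step 1:
                  C         D         A         L
  I           5.067     3.338   0.01058    0.6428
  C          -4.379      1.46      1.46     4.379
  E          0.6877     4.798      1.47     5.022
  solve Keq expr → x = 1.46; check Q = 2747
Then remove 1.942 M of L.
Step 2:
                  C         D         A         L
  I          0.6877     4.798      1.47      3.08
  C         -0.2251   0.07505   0.07505    0.2251
  E          0.4626     4.873     1.545     3.305
  solve Keq expr → x = 0.07505; check Q = 2747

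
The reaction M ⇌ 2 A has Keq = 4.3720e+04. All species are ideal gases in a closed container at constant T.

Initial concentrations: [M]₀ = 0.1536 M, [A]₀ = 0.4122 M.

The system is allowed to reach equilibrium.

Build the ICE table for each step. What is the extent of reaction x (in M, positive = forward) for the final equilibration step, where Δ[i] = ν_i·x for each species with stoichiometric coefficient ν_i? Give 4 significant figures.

Q₀ = 1.106 vs Keq = 4.3720e+04 ⇒ Q<K, forward
Step 1:
                  M         A
  Initial    0.1536    0.4122
  Change    -0.1536    0.3072
  Equil   1.1837e-05    0.7194
  solve Keq expr → x = 0.1536; check Q = 4.3720e+04

x = 0.1536 M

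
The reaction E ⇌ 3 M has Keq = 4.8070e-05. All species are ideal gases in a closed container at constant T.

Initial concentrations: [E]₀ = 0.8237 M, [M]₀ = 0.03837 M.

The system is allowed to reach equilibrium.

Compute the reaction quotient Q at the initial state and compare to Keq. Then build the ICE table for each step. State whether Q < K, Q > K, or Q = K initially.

Q₀ = 6.8581e-05 vs Keq = 4.8070e-05 ⇒ Q>K, reverse
Step 1:
                    E           M
  init         0.8237     0.03837
  Δ          0.001422   -0.004267
  eq           0.8251      0.0341
  solve Keq expr → x = -0.001422; check Q = 4.8070e-05

Q₀ = 6.8581e-05; Q > K (proceeds reverse)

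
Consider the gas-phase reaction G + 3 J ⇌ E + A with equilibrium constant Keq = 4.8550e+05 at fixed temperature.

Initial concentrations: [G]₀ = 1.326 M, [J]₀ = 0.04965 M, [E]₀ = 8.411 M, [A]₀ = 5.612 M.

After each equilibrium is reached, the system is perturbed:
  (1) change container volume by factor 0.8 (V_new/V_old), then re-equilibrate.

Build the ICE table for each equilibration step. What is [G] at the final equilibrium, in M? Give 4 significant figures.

[G]_eq = 1.652 M

Q₀ = 2.9085e+05 vs Keq = 4.8550e+05 ⇒ Q<K, forward
Step 1:
                    G           J           E           A
  init          1.326     0.04965       8.411       5.612
  Δ         -0.002586   -0.007757    0.002586    0.002586
  eq            1.323     0.04189       8.414       5.615
  solve Keq expr → x = 0.002586; check Q = 4.8550e+05
Then change container volume by factor 0.8 (V_new/V_old).
Step 2:
                    G           J           E           A
  init          1.654     0.05237       10.52       7.018
  Δ         -0.002403   -0.007208    0.002403    0.002403
  eq            1.652     0.04516       10.52       7.021
  solve Keq expr → x = 0.002403; check Q = 4.8550e+05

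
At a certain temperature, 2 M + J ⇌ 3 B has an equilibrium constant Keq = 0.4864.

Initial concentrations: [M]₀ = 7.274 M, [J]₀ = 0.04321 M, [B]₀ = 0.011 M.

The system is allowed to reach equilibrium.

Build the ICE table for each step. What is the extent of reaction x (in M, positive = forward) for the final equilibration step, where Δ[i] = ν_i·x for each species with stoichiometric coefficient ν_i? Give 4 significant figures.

x = 0.0431 M

Q₀ = 5.8217e-07 vs Keq = 0.4864 ⇒ Q<K, forward
Step 1:
                   M          J          B
  I            7.274    0.04321      0.011
  C          -0.0862    -0.0431     0.1293
  E            7.188 1.0990e-04     0.1403
  solve Keq expr → x = 0.0431; check Q = 0.4864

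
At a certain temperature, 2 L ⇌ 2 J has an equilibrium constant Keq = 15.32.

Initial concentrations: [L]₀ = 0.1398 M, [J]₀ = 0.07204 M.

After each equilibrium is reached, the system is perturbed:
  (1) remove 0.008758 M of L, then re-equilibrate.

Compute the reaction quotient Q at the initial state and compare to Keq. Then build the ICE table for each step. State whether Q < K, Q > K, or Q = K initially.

Q₀ = 0.2655 vs Keq = 15.32 ⇒ Q<K, forward
Step 1:
                  L         J
  I          0.1398   0.07204
  C        -0.09669   0.09669
  E         0.04311    0.1687
  solve Keq expr → x = 0.04835; check Q = 15.32
Then remove 0.008758 M of L.
Step 2:
                  L         J
  I         0.03435    0.1687
  C        0.006976 -0.006976
  E         0.04133    0.1618
  solve Keq expr → x = -0.003488; check Q = 15.32

Q₀ = 0.2655; Q < K (proceeds forward)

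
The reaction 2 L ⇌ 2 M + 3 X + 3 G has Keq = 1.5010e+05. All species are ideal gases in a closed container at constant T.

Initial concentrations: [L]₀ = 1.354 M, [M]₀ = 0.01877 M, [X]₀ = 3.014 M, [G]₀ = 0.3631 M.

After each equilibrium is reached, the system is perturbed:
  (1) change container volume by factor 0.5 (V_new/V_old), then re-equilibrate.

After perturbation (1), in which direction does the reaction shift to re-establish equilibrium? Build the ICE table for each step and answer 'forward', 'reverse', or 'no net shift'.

Q₀ = 2.5188e-04 vs Keq = 1.5010e+05 ⇒ Q<K, forward
Step 1:
                   L          M          X          G
  init         1.354    0.01877      3.014     0.3631
  Δ           -1.239      1.239      1.858      1.858
  eq          0.1155      1.257      4.872      2.221
  solve Keq expr → x = 0.6193; check Q = 1.5010e+05
Then change container volume by factor 0.5 (V_new/V_old).
Step 2:
                   L          M          X          G
  init         0.231      2.515      9.744      4.442
  Δ           0.6159    -0.6159    -0.9239    -0.9239
  eq          0.8469      1.899       8.82      3.518
  solve Keq expr → x = -0.308; check Q = 1.5010e+05

Direction: reverse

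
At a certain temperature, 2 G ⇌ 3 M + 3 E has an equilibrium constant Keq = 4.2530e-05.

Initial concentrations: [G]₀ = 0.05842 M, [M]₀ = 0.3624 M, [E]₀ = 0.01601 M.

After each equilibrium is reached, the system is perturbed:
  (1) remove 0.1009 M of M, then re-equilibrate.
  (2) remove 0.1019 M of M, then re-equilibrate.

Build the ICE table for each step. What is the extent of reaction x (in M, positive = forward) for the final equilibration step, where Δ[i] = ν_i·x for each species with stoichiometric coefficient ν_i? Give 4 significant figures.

x = 0.002832 M

Q₀ = 5.7229e-05 vs Keq = 4.2530e-05 ⇒ Q>K, reverse
Step 1:
                  G         M         E
  I         0.05842    0.3624   0.01601
  C       8.7393e-04 -0.001311 -0.001311
  E         0.05929    0.3611    0.0147
  solve Keq expr → x = -4.3696e-04; check Q = 4.2530e-05
Then remove 0.1009 M of M.
Step 2:
                  G         M         E
  I         0.05929    0.2602    0.0147
  C       -0.003093   0.00464   0.00464
  E          0.0562    0.2648   0.01934
  solve Keq expr → x = 0.001547; check Q = 4.2530e-05
Then remove 0.1019 M of M.
Step 3:
                  G         M         E
  I          0.0562    0.1629   0.01934
  C       -0.005663  0.008495  0.008495
  E         0.05054    0.1714   0.02783
  solve Keq expr → x = 0.002832; check Q = 4.2530e-05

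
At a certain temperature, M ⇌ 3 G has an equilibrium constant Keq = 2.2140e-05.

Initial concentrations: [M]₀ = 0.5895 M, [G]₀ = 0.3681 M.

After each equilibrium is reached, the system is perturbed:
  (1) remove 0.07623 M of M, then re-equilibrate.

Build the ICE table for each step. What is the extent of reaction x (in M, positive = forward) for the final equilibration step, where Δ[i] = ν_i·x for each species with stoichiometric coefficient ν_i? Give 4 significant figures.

Q₀ = 0.08461 vs Keq = 2.2140e-05 ⇒ Q>K, reverse
Step 1:
                   M          G
  I           0.5895     0.3681
  C           0.1144    -0.3431
  E           0.7039    0.02498
  solve Keq expr → x = -0.1144; check Q = 2.2140e-05
Then remove 0.07623 M of M.
Step 2:
                   M          G
  I           0.6276    0.02498
  C       3.1080e-04 -9.3241e-04
  E            0.628    0.02405
  solve Keq expr → x = -3.1080e-04; check Q = 2.2140e-05

x = -3.1080e-04 M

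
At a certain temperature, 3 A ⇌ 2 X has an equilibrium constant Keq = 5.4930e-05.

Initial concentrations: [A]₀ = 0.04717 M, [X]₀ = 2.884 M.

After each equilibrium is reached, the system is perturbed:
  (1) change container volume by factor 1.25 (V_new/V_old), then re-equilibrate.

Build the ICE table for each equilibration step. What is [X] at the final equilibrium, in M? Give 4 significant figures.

[X]_eq = 0.04704 M

Q₀ = 7.9249e+04 vs Keq = 5.4930e-05 ⇒ Q>K, reverse
Step 1:
                  A         X
  init      0.04717     2.884
  Δ           4.228    -2.818
  eq          4.275   0.06551
  solve Keq expr → x = -1.409; check Q = 5.4930e-05
Then change container volume by factor 1.25 (V_new/V_old).
Step 2:
                  A         X
  init         3.42   0.05241
  Δ        0.008051 -0.005367
  eq          3.428   0.04704
  solve Keq expr → x = -0.002684; check Q = 5.4930e-05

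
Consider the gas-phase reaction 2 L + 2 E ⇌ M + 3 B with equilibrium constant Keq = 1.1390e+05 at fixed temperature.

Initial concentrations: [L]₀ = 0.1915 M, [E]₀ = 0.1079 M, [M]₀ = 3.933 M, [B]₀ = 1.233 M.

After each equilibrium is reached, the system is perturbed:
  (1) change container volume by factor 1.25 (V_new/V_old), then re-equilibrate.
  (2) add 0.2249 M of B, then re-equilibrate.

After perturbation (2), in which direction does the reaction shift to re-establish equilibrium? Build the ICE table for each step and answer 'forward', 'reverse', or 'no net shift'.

Q₀ = 1.7268e+04 vs Keq = 1.1390e+05 ⇒ Q<K, forward
Step 1:
                   L          E          M          B
  Initial     0.1915     0.1079      3.933      1.233
  Change    -0.04713   -0.04713    0.02357     0.0707
  Equil       0.1444    0.06077      3.957      1.304
  solve Keq expr → x = 0.02357; check Q = 1.1390e+05
Then change container volume by factor 1.25 (V_new/V_old).
Step 2:
                   L          E          M          B
  Initial     0.1155    0.04862      3.165      1.043
  Change           0          0          0          0
  Equil       0.1155    0.04862      3.165      1.043
  solve Keq expr → x = 0; check Q = 1.1390e+05
Then add 0.2249 M of B.
Step 3:
                   L          E          M          B
  Initial     0.1155    0.04862      3.165      1.268
  Change     0.01015    0.01015  -0.005077   -0.01523
  Equil       0.1257    0.05877       3.16      1.253
  solve Keq expr → x = -0.005077; check Q = 1.1390e+05

Direction: reverse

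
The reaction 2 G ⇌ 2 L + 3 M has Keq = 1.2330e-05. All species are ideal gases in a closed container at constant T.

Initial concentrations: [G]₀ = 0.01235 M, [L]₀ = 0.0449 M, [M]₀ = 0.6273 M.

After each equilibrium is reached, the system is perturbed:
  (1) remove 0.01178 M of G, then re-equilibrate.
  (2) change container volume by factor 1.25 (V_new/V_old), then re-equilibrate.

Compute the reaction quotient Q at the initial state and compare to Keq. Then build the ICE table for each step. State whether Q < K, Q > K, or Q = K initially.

Q₀ = 3.263 vs Keq = 1.2330e-05 ⇒ Q>K, reverse
Step 1:
                    G           L           M
  Initial     0.01235      0.0449      0.6273
  Change      0.04443    -0.04443    -0.06664
  Equil       0.05678  4.7488e-04      0.5607
  solve Keq expr → x = -0.02221; check Q = 1.2330e-05
Then remove 0.01178 M of G.
Step 2:
                    G           L           M
  Initial       0.045  4.7488e-04      0.5607
  Change   9.7568e-05 -9.7568e-05 -1.4635e-04
  Equil       0.04509  3.7732e-04      0.5605
  solve Keq expr → x = -4.8784e-05; check Q = 1.2330e-05
Then change container volume by factor 1.25 (V_new/V_old).
Step 3:
                    G           L           M
  Initial     0.03607  3.0185e-04      0.4484
  Change  -1.1837e-04  1.1837e-04  1.7755e-04
  Equil       0.03596  4.2022e-04      0.4486
  solve Keq expr → x = 5.9183e-05; check Q = 1.2330e-05

Q₀ = 3.263; Q > K (proceeds reverse)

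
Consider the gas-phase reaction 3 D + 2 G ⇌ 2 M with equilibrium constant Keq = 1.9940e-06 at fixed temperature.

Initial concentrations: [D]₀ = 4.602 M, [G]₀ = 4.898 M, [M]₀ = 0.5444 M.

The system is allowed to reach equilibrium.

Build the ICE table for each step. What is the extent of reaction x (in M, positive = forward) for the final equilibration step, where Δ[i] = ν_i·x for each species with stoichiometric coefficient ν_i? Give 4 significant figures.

Q₀ = 1.2675e-04 vs Keq = 1.9940e-06 ⇒ Q>K, reverse
Step 1:
                    D           G           M
  init          4.602       4.898      0.5444
  Δ            0.6791      0.4527     -0.4527
  eq            5.281       5.351      0.0917
  solve Keq expr → x = -0.2264; check Q = 1.9940e-06

x = -0.2264 M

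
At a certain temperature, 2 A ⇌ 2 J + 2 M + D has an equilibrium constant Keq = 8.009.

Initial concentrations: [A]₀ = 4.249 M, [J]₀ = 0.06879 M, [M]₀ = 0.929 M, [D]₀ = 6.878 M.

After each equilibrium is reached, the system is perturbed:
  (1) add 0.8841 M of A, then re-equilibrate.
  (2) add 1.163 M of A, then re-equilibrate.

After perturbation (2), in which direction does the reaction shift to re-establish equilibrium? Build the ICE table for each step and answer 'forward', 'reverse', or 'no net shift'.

Q₀ = 0.001556 vs Keq = 8.009 ⇒ Q<K, forward
Step 1:
                  A         J         M         D
  I           4.249   0.06879     0.929     6.878
  C          -1.298     1.298     1.298     0.649
  E           2.951     1.367     2.227     7.527
  solve Keq expr → x = 0.649; check Q = 8.009
Then add 0.8841 M of A.
Step 2:
                  A         J         M         D
  I           3.835     1.367     2.227     7.527
  C         -0.1848    0.1848    0.1848   0.09241
  E            3.65     1.552     2.412     7.619
  solve Keq expr → x = 0.09241; check Q = 8.009
Then add 1.163 M of A.
Step 3:
                  A         J         M         D
  I           4.813     1.552     2.412     7.619
  C         -0.2223    0.2223    0.2223    0.1111
  E           4.591     1.774     2.634     7.731
  solve Keq expr → x = 0.1111; check Q = 8.009

Direction: forward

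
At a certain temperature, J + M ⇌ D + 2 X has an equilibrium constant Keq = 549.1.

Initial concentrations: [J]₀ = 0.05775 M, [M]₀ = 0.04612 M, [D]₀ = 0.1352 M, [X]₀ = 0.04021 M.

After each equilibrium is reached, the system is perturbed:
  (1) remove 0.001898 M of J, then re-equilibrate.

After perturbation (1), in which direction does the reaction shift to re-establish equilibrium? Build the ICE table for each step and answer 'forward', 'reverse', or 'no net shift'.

Direction: reverse

Q₀ = 0.08207 vs Keq = 549.1 ⇒ Q<K, forward
Step 1:
                    J           M           D           X
  I           0.05775     0.04612      0.1352     0.04021
  C          -0.04565    -0.04565     0.04565      0.0913
  E            0.0121  4.7072e-04      0.1808      0.1315
  solve Keq expr → x = 0.04565; check Q = 549.1
Then remove 0.001898 M of J.
Step 2:
                    J           M           D           X
  I            0.0102  4.7072e-04      0.1808      0.1315
  C        8.1520e-05  8.1520e-05 -8.1520e-05 -1.6304e-04
  E           0.01028  5.5224e-04      0.1808      0.1313
  solve Keq expr → x = -8.1520e-05; check Q = 549.1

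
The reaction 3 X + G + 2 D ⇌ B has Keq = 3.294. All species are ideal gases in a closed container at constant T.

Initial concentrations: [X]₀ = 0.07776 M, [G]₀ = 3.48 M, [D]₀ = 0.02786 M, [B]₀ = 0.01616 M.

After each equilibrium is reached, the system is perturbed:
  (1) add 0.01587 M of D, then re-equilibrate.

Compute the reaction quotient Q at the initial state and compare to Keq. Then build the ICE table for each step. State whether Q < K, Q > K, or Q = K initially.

Q₀ = 1.2724e+04; Q > K (proceeds reverse)

Q₀ = 1.2724e+04 vs Keq = 3.294 ⇒ Q>K, reverse
Step 1:
                    X           G           D           B
  I           0.07776        3.48     0.02786     0.01616
  C           0.04823     0.01608     0.03215    -0.01608
  E             0.126       3.496     0.06001  8.2953e-05
  solve Keq expr → x = -0.01608; check Q = 3.294
Then add 0.01587 M of D.
Step 2:
                    X           G           D           B
  I             0.126       3.496     0.07588  8.2953e-05
  C       -1.4660e-04 -4.8868e-05 -9.7736e-05  4.8868e-05
  E            0.1258       3.496     0.07579  1.3182e-04
  solve Keq expr → x = 4.8868e-05; check Q = 3.294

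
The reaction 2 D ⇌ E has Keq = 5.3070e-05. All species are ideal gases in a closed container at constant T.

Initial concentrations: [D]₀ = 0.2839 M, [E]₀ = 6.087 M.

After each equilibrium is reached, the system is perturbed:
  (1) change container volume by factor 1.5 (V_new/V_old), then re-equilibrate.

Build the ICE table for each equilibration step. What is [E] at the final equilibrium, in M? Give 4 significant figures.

[E]_eq = 0.003654 M

Q₀ = 75.52 vs Keq = 5.3070e-05 ⇒ Q>K, reverse
Step 1:
                   D          E
  init        0.2839      6.087
  Δ            12.16     -6.079
  eq           12.44   0.008215
  solve Keq expr → x = -6.079; check Q = 5.3070e-05
Then change container volume by factor 1.5 (V_new/V_old).
Step 2:
                   D          E
  init         8.294   0.005476
  Δ         0.003645  -0.001822
  eq           8.298   0.003654
  solve Keq expr → x = -0.001822; check Q = 5.3070e-05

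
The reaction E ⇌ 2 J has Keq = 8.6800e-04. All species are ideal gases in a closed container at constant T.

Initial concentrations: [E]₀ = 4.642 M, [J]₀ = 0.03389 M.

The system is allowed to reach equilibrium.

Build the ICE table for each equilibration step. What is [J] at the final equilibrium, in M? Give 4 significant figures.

[J]_eq = 0.06338 M

Q₀ = 2.4742e-04 vs Keq = 8.6800e-04 ⇒ Q<K, forward
Step 1:
                    E           J
  I             4.642     0.03389
  C          -0.01474     0.02949
  E             4.627     0.06338
  solve Keq expr → x = 0.01474; check Q = 8.6800e-04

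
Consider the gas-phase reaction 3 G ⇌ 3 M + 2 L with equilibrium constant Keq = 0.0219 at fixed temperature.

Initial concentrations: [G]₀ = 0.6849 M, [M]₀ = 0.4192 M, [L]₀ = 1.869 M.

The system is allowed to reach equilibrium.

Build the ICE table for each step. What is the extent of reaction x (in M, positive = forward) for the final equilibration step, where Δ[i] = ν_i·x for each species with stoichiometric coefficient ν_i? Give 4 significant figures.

Q₀ = 0.8009 vs Keq = 0.0219 ⇒ Q>K, reverse
Step 1:
                    G           M           L
  I            0.6849      0.4192       1.869
  C            0.2385     -0.2385      -0.159
  E            0.9234      0.1807        1.71
  solve Keq expr → x = -0.07951; check Q = 0.0219

x = -0.07951 M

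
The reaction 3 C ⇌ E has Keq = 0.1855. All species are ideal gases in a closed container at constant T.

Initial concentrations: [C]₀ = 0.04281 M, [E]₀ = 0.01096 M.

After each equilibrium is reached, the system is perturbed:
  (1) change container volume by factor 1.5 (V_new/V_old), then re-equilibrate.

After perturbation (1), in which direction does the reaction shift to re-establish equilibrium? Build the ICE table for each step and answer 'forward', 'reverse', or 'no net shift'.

Direction: reverse

Q₀ = 139.7 vs Keq = 0.1855 ⇒ Q>K, reverse
Step 1:
                   C          E
  I          0.04281    0.01096
  C          0.03264   -0.01088
  E          0.07545 7.9678e-05
  solve Keq expr → x = -0.01088; check Q = 0.1855
Then change container volume by factor 1.5 (V_new/V_old).
Step 2:
                   C          E
  I           0.0503 5.3119e-05
  C       8.8158e-05 -2.9386e-05
  E          0.05039 2.3733e-05
  solve Keq expr → x = -2.9386e-05; check Q = 0.1855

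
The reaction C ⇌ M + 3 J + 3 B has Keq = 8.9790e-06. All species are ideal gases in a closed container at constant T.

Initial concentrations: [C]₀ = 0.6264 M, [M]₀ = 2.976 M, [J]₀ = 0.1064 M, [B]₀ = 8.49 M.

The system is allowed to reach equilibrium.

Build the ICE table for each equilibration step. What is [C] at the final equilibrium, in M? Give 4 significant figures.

Q₀ = 3.502 vs Keq = 8.9790e-06 ⇒ Q>K, reverse
Step 1:
                    C           M           J           B
  Initial      0.6264       2.976      0.1064        8.49
  Change      0.03496    -0.03496     -0.1049     -0.1049
  Equil        0.6614       2.941    0.001507       8.385
  solve Keq expr → x = -0.03496; check Q = 8.9790e-06

[C]_eq = 0.6614 M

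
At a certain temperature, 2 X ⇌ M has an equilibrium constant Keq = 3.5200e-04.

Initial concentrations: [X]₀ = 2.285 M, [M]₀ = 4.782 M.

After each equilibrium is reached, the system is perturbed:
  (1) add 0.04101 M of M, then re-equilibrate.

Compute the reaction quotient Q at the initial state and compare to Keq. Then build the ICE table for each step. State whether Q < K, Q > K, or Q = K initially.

Q₀ = 0.9159 vs Keq = 3.5200e-04 ⇒ Q>K, reverse
Step 1:
                   X          M
  I            2.285      4.782
  C            9.467     -4.733
  E            11.75    0.04861
  solve Keq expr → x = -4.733; check Q = 3.5200e-04
Then add 0.04101 M of M.
Step 2:
                   X          M
  I            11.75    0.08962
  C          0.08068   -0.04034
  E            11.83    0.04928
  solve Keq expr → x = -0.04034; check Q = 3.5200e-04

Q₀ = 0.9159; Q > K (proceeds reverse)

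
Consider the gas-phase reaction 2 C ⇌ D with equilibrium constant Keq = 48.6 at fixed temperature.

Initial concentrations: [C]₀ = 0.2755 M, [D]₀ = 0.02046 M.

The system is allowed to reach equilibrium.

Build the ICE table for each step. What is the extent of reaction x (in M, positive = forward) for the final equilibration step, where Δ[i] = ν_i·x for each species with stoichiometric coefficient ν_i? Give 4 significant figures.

Q₀ = 0.2696 vs Keq = 48.6 ⇒ Q<K, forward
Step 1:
                    C           D
  I            0.2755     0.02046
  C           -0.2234      0.1117
  E           0.05214      0.1321
  solve Keq expr → x = 0.1117; check Q = 48.6

x = 0.1117 M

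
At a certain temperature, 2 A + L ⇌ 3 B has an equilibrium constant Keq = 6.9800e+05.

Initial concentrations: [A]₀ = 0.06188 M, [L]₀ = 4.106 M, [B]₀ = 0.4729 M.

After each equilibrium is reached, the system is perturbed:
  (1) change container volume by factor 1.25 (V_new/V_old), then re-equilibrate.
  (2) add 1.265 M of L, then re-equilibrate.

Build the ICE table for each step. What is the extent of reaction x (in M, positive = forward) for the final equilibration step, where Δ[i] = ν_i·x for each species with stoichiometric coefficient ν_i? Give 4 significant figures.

x = 1.5231e-05 M

Q₀ = 6.726 vs Keq = 6.9800e+05 ⇒ Q<K, forward
Step 1:
                   A          L          B
  init       0.06188      4.106     0.4729
  Δ         -0.06163   -0.03081    0.09244
  eq      2.5204e-04      4.075     0.5653
  solve Keq expr → x = 0.03081; check Q = 6.9800e+05
Then change container volume by factor 1.25 (V_new/V_old).
Step 2:
                   A          L          B
  init    2.0163e-04       3.26     0.4523
  Δ                0          0          0
  eq      2.0163e-04       3.26     0.4523
  solve Keq expr → x = 0; check Q = 6.9800e+05
Then add 1.265 M of L.
Step 3:
                   A          L          B
  init    2.0163e-04      4.525     0.4523
  Δ       -3.0461e-05 -1.5231e-05 4.5692e-05
  eq      1.7117e-04      4.525     0.4523
  solve Keq expr → x = 1.5231e-05; check Q = 6.9800e+05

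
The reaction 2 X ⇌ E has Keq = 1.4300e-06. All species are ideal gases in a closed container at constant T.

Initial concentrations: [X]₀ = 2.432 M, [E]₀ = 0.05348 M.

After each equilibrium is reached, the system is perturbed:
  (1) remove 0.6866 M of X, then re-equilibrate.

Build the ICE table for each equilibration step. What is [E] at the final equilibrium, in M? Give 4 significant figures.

Q₀ = 0.009042 vs Keq = 1.4300e-06 ⇒ Q>K, reverse
Step 1:
                   X          E
  Initial      2.432    0.05348
  Change      0.1069   -0.05347
  Equil        2.539 9.2181e-06
  solve Keq expr → x = -0.05347; check Q = 1.4300e-06
Then remove 0.6866 M of X.
Step 2:
                   X          E
  Initial      1.852 9.2181e-06
  Change  8.6230e-06 -4.3115e-06
  Equil        1.852 4.9066e-06
  solve Keq expr → x = -4.3115e-06; check Q = 1.4300e-06

[E]_eq = 4.9066e-06 M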